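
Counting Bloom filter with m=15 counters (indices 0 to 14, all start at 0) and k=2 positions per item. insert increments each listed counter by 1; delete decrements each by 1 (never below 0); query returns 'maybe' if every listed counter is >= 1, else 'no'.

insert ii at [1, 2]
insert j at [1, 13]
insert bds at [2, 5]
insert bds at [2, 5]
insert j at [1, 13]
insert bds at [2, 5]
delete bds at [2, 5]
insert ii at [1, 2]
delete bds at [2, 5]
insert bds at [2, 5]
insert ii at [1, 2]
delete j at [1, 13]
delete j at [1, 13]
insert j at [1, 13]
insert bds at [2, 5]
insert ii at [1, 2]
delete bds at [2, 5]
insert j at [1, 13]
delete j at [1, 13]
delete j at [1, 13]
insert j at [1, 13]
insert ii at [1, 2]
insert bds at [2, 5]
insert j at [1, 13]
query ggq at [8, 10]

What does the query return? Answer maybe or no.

Step 1: insert ii at [1, 2] -> counters=[0,1,1,0,0,0,0,0,0,0,0,0,0,0,0]
Step 2: insert j at [1, 13] -> counters=[0,2,1,0,0,0,0,0,0,0,0,0,0,1,0]
Step 3: insert bds at [2, 5] -> counters=[0,2,2,0,0,1,0,0,0,0,0,0,0,1,0]
Step 4: insert bds at [2, 5] -> counters=[0,2,3,0,0,2,0,0,0,0,0,0,0,1,0]
Step 5: insert j at [1, 13] -> counters=[0,3,3,0,0,2,0,0,0,0,0,0,0,2,0]
Step 6: insert bds at [2, 5] -> counters=[0,3,4,0,0,3,0,0,0,0,0,0,0,2,0]
Step 7: delete bds at [2, 5] -> counters=[0,3,3,0,0,2,0,0,0,0,0,0,0,2,0]
Step 8: insert ii at [1, 2] -> counters=[0,4,4,0,0,2,0,0,0,0,0,0,0,2,0]
Step 9: delete bds at [2, 5] -> counters=[0,4,3,0,0,1,0,0,0,0,0,0,0,2,0]
Step 10: insert bds at [2, 5] -> counters=[0,4,4,0,0,2,0,0,0,0,0,0,0,2,0]
Step 11: insert ii at [1, 2] -> counters=[0,5,5,0,0,2,0,0,0,0,0,0,0,2,0]
Step 12: delete j at [1, 13] -> counters=[0,4,5,0,0,2,0,0,0,0,0,0,0,1,0]
Step 13: delete j at [1, 13] -> counters=[0,3,5,0,0,2,0,0,0,0,0,0,0,0,0]
Step 14: insert j at [1, 13] -> counters=[0,4,5,0,0,2,0,0,0,0,0,0,0,1,0]
Step 15: insert bds at [2, 5] -> counters=[0,4,6,0,0,3,0,0,0,0,0,0,0,1,0]
Step 16: insert ii at [1, 2] -> counters=[0,5,7,0,0,3,0,0,0,0,0,0,0,1,0]
Step 17: delete bds at [2, 5] -> counters=[0,5,6,0,0,2,0,0,0,0,0,0,0,1,0]
Step 18: insert j at [1, 13] -> counters=[0,6,6,0,0,2,0,0,0,0,0,0,0,2,0]
Step 19: delete j at [1, 13] -> counters=[0,5,6,0,0,2,0,0,0,0,0,0,0,1,0]
Step 20: delete j at [1, 13] -> counters=[0,4,6,0,0,2,0,0,0,0,0,0,0,0,0]
Step 21: insert j at [1, 13] -> counters=[0,5,6,0,0,2,0,0,0,0,0,0,0,1,0]
Step 22: insert ii at [1, 2] -> counters=[0,6,7,0,0,2,0,0,0,0,0,0,0,1,0]
Step 23: insert bds at [2, 5] -> counters=[0,6,8,0,0,3,0,0,0,0,0,0,0,1,0]
Step 24: insert j at [1, 13] -> counters=[0,7,8,0,0,3,0,0,0,0,0,0,0,2,0]
Query ggq: check counters[8]=0 counters[10]=0 -> no

Answer: no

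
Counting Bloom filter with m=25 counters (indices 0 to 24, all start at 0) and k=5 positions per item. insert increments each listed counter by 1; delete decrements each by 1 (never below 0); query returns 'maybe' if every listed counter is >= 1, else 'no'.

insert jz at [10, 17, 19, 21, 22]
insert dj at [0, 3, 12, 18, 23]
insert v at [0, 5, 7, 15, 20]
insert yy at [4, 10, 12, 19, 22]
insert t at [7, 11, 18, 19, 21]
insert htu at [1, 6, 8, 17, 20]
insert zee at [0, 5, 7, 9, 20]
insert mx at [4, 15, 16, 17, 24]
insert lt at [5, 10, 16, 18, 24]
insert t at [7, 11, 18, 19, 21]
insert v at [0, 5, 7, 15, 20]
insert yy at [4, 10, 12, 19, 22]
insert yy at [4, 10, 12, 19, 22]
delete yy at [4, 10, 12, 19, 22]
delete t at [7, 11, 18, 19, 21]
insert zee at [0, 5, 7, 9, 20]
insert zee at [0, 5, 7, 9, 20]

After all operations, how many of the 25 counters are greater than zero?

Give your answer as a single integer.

Step 1: insert jz at [10, 17, 19, 21, 22] -> counters=[0,0,0,0,0,0,0,0,0,0,1,0,0,0,0,0,0,1,0,1,0,1,1,0,0]
Step 2: insert dj at [0, 3, 12, 18, 23] -> counters=[1,0,0,1,0,0,0,0,0,0,1,0,1,0,0,0,0,1,1,1,0,1,1,1,0]
Step 3: insert v at [0, 5, 7, 15, 20] -> counters=[2,0,0,1,0,1,0,1,0,0,1,0,1,0,0,1,0,1,1,1,1,1,1,1,0]
Step 4: insert yy at [4, 10, 12, 19, 22] -> counters=[2,0,0,1,1,1,0,1,0,0,2,0,2,0,0,1,0,1,1,2,1,1,2,1,0]
Step 5: insert t at [7, 11, 18, 19, 21] -> counters=[2,0,0,1,1,1,0,2,0,0,2,1,2,0,0,1,0,1,2,3,1,2,2,1,0]
Step 6: insert htu at [1, 6, 8, 17, 20] -> counters=[2,1,0,1,1,1,1,2,1,0,2,1,2,0,0,1,0,2,2,3,2,2,2,1,0]
Step 7: insert zee at [0, 5, 7, 9, 20] -> counters=[3,1,0,1,1,2,1,3,1,1,2,1,2,0,0,1,0,2,2,3,3,2,2,1,0]
Step 8: insert mx at [4, 15, 16, 17, 24] -> counters=[3,1,0,1,2,2,1,3,1,1,2,1,2,0,0,2,1,3,2,3,3,2,2,1,1]
Step 9: insert lt at [5, 10, 16, 18, 24] -> counters=[3,1,0,1,2,3,1,3,1,1,3,1,2,0,0,2,2,3,3,3,3,2,2,1,2]
Step 10: insert t at [7, 11, 18, 19, 21] -> counters=[3,1,0,1,2,3,1,4,1,1,3,2,2,0,0,2,2,3,4,4,3,3,2,1,2]
Step 11: insert v at [0, 5, 7, 15, 20] -> counters=[4,1,0,1,2,4,1,5,1,1,3,2,2,0,0,3,2,3,4,4,4,3,2,1,2]
Step 12: insert yy at [4, 10, 12, 19, 22] -> counters=[4,1,0,1,3,4,1,5,1,1,4,2,3,0,0,3,2,3,4,5,4,3,3,1,2]
Step 13: insert yy at [4, 10, 12, 19, 22] -> counters=[4,1,0,1,4,4,1,5,1,1,5,2,4,0,0,3,2,3,4,6,4,3,4,1,2]
Step 14: delete yy at [4, 10, 12, 19, 22] -> counters=[4,1,0,1,3,4,1,5,1,1,4,2,3,0,0,3,2,3,4,5,4,3,3,1,2]
Step 15: delete t at [7, 11, 18, 19, 21] -> counters=[4,1,0,1,3,4,1,4,1,1,4,1,3,0,0,3,2,3,3,4,4,2,3,1,2]
Step 16: insert zee at [0, 5, 7, 9, 20] -> counters=[5,1,0,1,3,5,1,5,1,2,4,1,3,0,0,3,2,3,3,4,5,2,3,1,2]
Step 17: insert zee at [0, 5, 7, 9, 20] -> counters=[6,1,0,1,3,6,1,6,1,3,4,1,3,0,0,3,2,3,3,4,6,2,3,1,2]
Final counters=[6,1,0,1,3,6,1,6,1,3,4,1,3,0,0,3,2,3,3,4,6,2,3,1,2] -> 22 nonzero

Answer: 22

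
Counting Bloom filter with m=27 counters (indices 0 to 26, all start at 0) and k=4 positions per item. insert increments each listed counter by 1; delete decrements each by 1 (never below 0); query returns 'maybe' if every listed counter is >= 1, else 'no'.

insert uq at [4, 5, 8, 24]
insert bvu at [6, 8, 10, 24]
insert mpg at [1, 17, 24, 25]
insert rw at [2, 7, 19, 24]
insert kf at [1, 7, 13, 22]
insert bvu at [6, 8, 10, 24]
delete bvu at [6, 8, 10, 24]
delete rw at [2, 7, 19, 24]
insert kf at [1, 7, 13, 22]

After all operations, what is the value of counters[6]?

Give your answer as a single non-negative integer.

Step 1: insert uq at [4, 5, 8, 24] -> counters=[0,0,0,0,1,1,0,0,1,0,0,0,0,0,0,0,0,0,0,0,0,0,0,0,1,0,0]
Step 2: insert bvu at [6, 8, 10, 24] -> counters=[0,0,0,0,1,1,1,0,2,0,1,0,0,0,0,0,0,0,0,0,0,0,0,0,2,0,0]
Step 3: insert mpg at [1, 17, 24, 25] -> counters=[0,1,0,0,1,1,1,0,2,0,1,0,0,0,0,0,0,1,0,0,0,0,0,0,3,1,0]
Step 4: insert rw at [2, 7, 19, 24] -> counters=[0,1,1,0,1,1,1,1,2,0,1,0,0,0,0,0,0,1,0,1,0,0,0,0,4,1,0]
Step 5: insert kf at [1, 7, 13, 22] -> counters=[0,2,1,0,1,1,1,2,2,0,1,0,0,1,0,0,0,1,0,1,0,0,1,0,4,1,0]
Step 6: insert bvu at [6, 8, 10, 24] -> counters=[0,2,1,0,1,1,2,2,3,0,2,0,0,1,0,0,0,1,0,1,0,0,1,0,5,1,0]
Step 7: delete bvu at [6, 8, 10, 24] -> counters=[0,2,1,0,1,1,1,2,2,0,1,0,0,1,0,0,0,1,0,1,0,0,1,0,4,1,0]
Step 8: delete rw at [2, 7, 19, 24] -> counters=[0,2,0,0,1,1,1,1,2,0,1,0,0,1,0,0,0,1,0,0,0,0,1,0,3,1,0]
Step 9: insert kf at [1, 7, 13, 22] -> counters=[0,3,0,0,1,1,1,2,2,0,1,0,0,2,0,0,0,1,0,0,0,0,2,0,3,1,0]
Final counters=[0,3,0,0,1,1,1,2,2,0,1,0,0,2,0,0,0,1,0,0,0,0,2,0,3,1,0] -> counters[6]=1

Answer: 1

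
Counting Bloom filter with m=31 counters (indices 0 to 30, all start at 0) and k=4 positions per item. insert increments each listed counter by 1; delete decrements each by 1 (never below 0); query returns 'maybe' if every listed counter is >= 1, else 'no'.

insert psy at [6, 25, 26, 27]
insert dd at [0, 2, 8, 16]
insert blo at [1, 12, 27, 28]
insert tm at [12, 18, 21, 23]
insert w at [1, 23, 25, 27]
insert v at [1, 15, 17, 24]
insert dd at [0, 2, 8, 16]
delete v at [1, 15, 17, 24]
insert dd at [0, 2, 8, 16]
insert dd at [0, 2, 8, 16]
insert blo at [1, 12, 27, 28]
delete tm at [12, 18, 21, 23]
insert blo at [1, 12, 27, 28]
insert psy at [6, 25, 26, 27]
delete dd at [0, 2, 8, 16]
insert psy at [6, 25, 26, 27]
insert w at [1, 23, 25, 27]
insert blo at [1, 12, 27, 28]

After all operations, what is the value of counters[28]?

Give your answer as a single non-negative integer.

Answer: 4

Derivation:
Step 1: insert psy at [6, 25, 26, 27] -> counters=[0,0,0,0,0,0,1,0,0,0,0,0,0,0,0,0,0,0,0,0,0,0,0,0,0,1,1,1,0,0,0]
Step 2: insert dd at [0, 2, 8, 16] -> counters=[1,0,1,0,0,0,1,0,1,0,0,0,0,0,0,0,1,0,0,0,0,0,0,0,0,1,1,1,0,0,0]
Step 3: insert blo at [1, 12, 27, 28] -> counters=[1,1,1,0,0,0,1,0,1,0,0,0,1,0,0,0,1,0,0,0,0,0,0,0,0,1,1,2,1,0,0]
Step 4: insert tm at [12, 18, 21, 23] -> counters=[1,1,1,0,0,0,1,0,1,0,0,0,2,0,0,0,1,0,1,0,0,1,0,1,0,1,1,2,1,0,0]
Step 5: insert w at [1, 23, 25, 27] -> counters=[1,2,1,0,0,0,1,0,1,0,0,0,2,0,0,0,1,0,1,0,0,1,0,2,0,2,1,3,1,0,0]
Step 6: insert v at [1, 15, 17, 24] -> counters=[1,3,1,0,0,0,1,0,1,0,0,0,2,0,0,1,1,1,1,0,0,1,0,2,1,2,1,3,1,0,0]
Step 7: insert dd at [0, 2, 8, 16] -> counters=[2,3,2,0,0,0,1,0,2,0,0,0,2,0,0,1,2,1,1,0,0,1,0,2,1,2,1,3,1,0,0]
Step 8: delete v at [1, 15, 17, 24] -> counters=[2,2,2,0,0,0,1,0,2,0,0,0,2,0,0,0,2,0,1,0,0,1,0,2,0,2,1,3,1,0,0]
Step 9: insert dd at [0, 2, 8, 16] -> counters=[3,2,3,0,0,0,1,0,3,0,0,0,2,0,0,0,3,0,1,0,0,1,0,2,0,2,1,3,1,0,0]
Step 10: insert dd at [0, 2, 8, 16] -> counters=[4,2,4,0,0,0,1,0,4,0,0,0,2,0,0,0,4,0,1,0,0,1,0,2,0,2,1,3,1,0,0]
Step 11: insert blo at [1, 12, 27, 28] -> counters=[4,3,4,0,0,0,1,0,4,0,0,0,3,0,0,0,4,0,1,0,0,1,0,2,0,2,1,4,2,0,0]
Step 12: delete tm at [12, 18, 21, 23] -> counters=[4,3,4,0,0,0,1,0,4,0,0,0,2,0,0,0,4,0,0,0,0,0,0,1,0,2,1,4,2,0,0]
Step 13: insert blo at [1, 12, 27, 28] -> counters=[4,4,4,0,0,0,1,0,4,0,0,0,3,0,0,0,4,0,0,0,0,0,0,1,0,2,1,5,3,0,0]
Step 14: insert psy at [6, 25, 26, 27] -> counters=[4,4,4,0,0,0,2,0,4,0,0,0,3,0,0,0,4,0,0,0,0,0,0,1,0,3,2,6,3,0,0]
Step 15: delete dd at [0, 2, 8, 16] -> counters=[3,4,3,0,0,0,2,0,3,0,0,0,3,0,0,0,3,0,0,0,0,0,0,1,0,3,2,6,3,0,0]
Step 16: insert psy at [6, 25, 26, 27] -> counters=[3,4,3,0,0,0,3,0,3,0,0,0,3,0,0,0,3,0,0,0,0,0,0,1,0,4,3,7,3,0,0]
Step 17: insert w at [1, 23, 25, 27] -> counters=[3,5,3,0,0,0,3,0,3,0,0,0,3,0,0,0,3,0,0,0,0,0,0,2,0,5,3,8,3,0,0]
Step 18: insert blo at [1, 12, 27, 28] -> counters=[3,6,3,0,0,0,3,0,3,0,0,0,4,0,0,0,3,0,0,0,0,0,0,2,0,5,3,9,4,0,0]
Final counters=[3,6,3,0,0,0,3,0,3,0,0,0,4,0,0,0,3,0,0,0,0,0,0,2,0,5,3,9,4,0,0] -> counters[28]=4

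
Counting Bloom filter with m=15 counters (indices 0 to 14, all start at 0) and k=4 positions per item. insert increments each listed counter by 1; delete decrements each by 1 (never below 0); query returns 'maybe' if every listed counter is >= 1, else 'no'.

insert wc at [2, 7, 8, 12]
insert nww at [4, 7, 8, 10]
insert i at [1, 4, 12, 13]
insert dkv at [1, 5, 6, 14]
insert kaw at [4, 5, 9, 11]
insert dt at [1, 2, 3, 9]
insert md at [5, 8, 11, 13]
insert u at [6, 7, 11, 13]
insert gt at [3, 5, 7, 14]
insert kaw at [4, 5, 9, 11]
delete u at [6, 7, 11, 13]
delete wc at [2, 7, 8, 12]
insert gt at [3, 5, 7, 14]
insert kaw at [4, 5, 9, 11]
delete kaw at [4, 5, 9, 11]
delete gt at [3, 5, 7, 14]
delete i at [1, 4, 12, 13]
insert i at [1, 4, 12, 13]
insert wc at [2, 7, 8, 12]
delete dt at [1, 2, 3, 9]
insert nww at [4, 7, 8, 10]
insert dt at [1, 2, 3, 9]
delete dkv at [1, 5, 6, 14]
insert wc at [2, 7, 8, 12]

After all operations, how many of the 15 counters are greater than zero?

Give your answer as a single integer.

Answer: 13

Derivation:
Step 1: insert wc at [2, 7, 8, 12] -> counters=[0,0,1,0,0,0,0,1,1,0,0,0,1,0,0]
Step 2: insert nww at [4, 7, 8, 10] -> counters=[0,0,1,0,1,0,0,2,2,0,1,0,1,0,0]
Step 3: insert i at [1, 4, 12, 13] -> counters=[0,1,1,0,2,0,0,2,2,0,1,0,2,1,0]
Step 4: insert dkv at [1, 5, 6, 14] -> counters=[0,2,1,0,2,1,1,2,2,0,1,0,2,1,1]
Step 5: insert kaw at [4, 5, 9, 11] -> counters=[0,2,1,0,3,2,1,2,2,1,1,1,2,1,1]
Step 6: insert dt at [1, 2, 3, 9] -> counters=[0,3,2,1,3,2,1,2,2,2,1,1,2,1,1]
Step 7: insert md at [5, 8, 11, 13] -> counters=[0,3,2,1,3,3,1,2,3,2,1,2,2,2,1]
Step 8: insert u at [6, 7, 11, 13] -> counters=[0,3,2,1,3,3,2,3,3,2,1,3,2,3,1]
Step 9: insert gt at [3, 5, 7, 14] -> counters=[0,3,2,2,3,4,2,4,3,2,1,3,2,3,2]
Step 10: insert kaw at [4, 5, 9, 11] -> counters=[0,3,2,2,4,5,2,4,3,3,1,4,2,3,2]
Step 11: delete u at [6, 7, 11, 13] -> counters=[0,3,2,2,4,5,1,3,3,3,1,3,2,2,2]
Step 12: delete wc at [2, 7, 8, 12] -> counters=[0,3,1,2,4,5,1,2,2,3,1,3,1,2,2]
Step 13: insert gt at [3, 5, 7, 14] -> counters=[0,3,1,3,4,6,1,3,2,3,1,3,1,2,3]
Step 14: insert kaw at [4, 5, 9, 11] -> counters=[0,3,1,3,5,7,1,3,2,4,1,4,1,2,3]
Step 15: delete kaw at [4, 5, 9, 11] -> counters=[0,3,1,3,4,6,1,3,2,3,1,3,1,2,3]
Step 16: delete gt at [3, 5, 7, 14] -> counters=[0,3,1,2,4,5,1,2,2,3,1,3,1,2,2]
Step 17: delete i at [1, 4, 12, 13] -> counters=[0,2,1,2,3,5,1,2,2,3,1,3,0,1,2]
Step 18: insert i at [1, 4, 12, 13] -> counters=[0,3,1,2,4,5,1,2,2,3,1,3,1,2,2]
Step 19: insert wc at [2, 7, 8, 12] -> counters=[0,3,2,2,4,5,1,3,3,3,1,3,2,2,2]
Step 20: delete dt at [1, 2, 3, 9] -> counters=[0,2,1,1,4,5,1,3,3,2,1,3,2,2,2]
Step 21: insert nww at [4, 7, 8, 10] -> counters=[0,2,1,1,5,5,1,4,4,2,2,3,2,2,2]
Step 22: insert dt at [1, 2, 3, 9] -> counters=[0,3,2,2,5,5,1,4,4,3,2,3,2,2,2]
Step 23: delete dkv at [1, 5, 6, 14] -> counters=[0,2,2,2,5,4,0,4,4,3,2,3,2,2,1]
Step 24: insert wc at [2, 7, 8, 12] -> counters=[0,2,3,2,5,4,0,5,5,3,2,3,3,2,1]
Final counters=[0,2,3,2,5,4,0,5,5,3,2,3,3,2,1] -> 13 nonzero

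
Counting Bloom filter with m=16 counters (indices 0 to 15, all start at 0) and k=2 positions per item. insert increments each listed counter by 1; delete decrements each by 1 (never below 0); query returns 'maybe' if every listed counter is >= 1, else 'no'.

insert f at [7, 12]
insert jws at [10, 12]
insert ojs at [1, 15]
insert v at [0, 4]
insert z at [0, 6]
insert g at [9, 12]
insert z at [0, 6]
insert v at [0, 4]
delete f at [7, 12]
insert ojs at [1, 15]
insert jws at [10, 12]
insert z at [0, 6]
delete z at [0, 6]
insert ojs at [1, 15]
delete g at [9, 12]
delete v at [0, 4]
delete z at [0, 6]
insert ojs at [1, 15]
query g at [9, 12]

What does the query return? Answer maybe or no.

Answer: no

Derivation:
Step 1: insert f at [7, 12] -> counters=[0,0,0,0,0,0,0,1,0,0,0,0,1,0,0,0]
Step 2: insert jws at [10, 12] -> counters=[0,0,0,0,0,0,0,1,0,0,1,0,2,0,0,0]
Step 3: insert ojs at [1, 15] -> counters=[0,1,0,0,0,0,0,1,0,0,1,0,2,0,0,1]
Step 4: insert v at [0, 4] -> counters=[1,1,0,0,1,0,0,1,0,0,1,0,2,0,0,1]
Step 5: insert z at [0, 6] -> counters=[2,1,0,0,1,0,1,1,0,0,1,0,2,0,0,1]
Step 6: insert g at [9, 12] -> counters=[2,1,0,0,1,0,1,1,0,1,1,0,3,0,0,1]
Step 7: insert z at [0, 6] -> counters=[3,1,0,0,1,0,2,1,0,1,1,0,3,0,0,1]
Step 8: insert v at [0, 4] -> counters=[4,1,0,0,2,0,2,1,0,1,1,0,3,0,0,1]
Step 9: delete f at [7, 12] -> counters=[4,1,0,0,2,0,2,0,0,1,1,0,2,0,0,1]
Step 10: insert ojs at [1, 15] -> counters=[4,2,0,0,2,0,2,0,0,1,1,0,2,0,0,2]
Step 11: insert jws at [10, 12] -> counters=[4,2,0,0,2,0,2,0,0,1,2,0,3,0,0,2]
Step 12: insert z at [0, 6] -> counters=[5,2,0,0,2,0,3,0,0,1,2,0,3,0,0,2]
Step 13: delete z at [0, 6] -> counters=[4,2,0,0,2,0,2,0,0,1,2,0,3,0,0,2]
Step 14: insert ojs at [1, 15] -> counters=[4,3,0,0,2,0,2,0,0,1,2,0,3,0,0,3]
Step 15: delete g at [9, 12] -> counters=[4,3,0,0,2,0,2,0,0,0,2,0,2,0,0,3]
Step 16: delete v at [0, 4] -> counters=[3,3,0,0,1,0,2,0,0,0,2,0,2,0,0,3]
Step 17: delete z at [0, 6] -> counters=[2,3,0,0,1,0,1,0,0,0,2,0,2,0,0,3]
Step 18: insert ojs at [1, 15] -> counters=[2,4,0,0,1,0,1,0,0,0,2,0,2,0,0,4]
Query g: check counters[9]=0 counters[12]=2 -> no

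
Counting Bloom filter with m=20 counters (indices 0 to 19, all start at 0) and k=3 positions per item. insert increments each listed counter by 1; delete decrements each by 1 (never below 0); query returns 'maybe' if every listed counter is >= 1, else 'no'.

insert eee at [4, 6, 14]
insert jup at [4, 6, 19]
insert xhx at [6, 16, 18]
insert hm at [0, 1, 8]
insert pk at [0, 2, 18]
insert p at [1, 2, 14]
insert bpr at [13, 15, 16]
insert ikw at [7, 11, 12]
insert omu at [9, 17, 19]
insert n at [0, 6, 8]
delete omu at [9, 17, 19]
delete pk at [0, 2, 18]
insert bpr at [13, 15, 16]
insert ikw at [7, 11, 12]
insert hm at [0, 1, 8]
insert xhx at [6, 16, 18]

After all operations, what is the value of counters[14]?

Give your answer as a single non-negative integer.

Answer: 2

Derivation:
Step 1: insert eee at [4, 6, 14] -> counters=[0,0,0,0,1,0,1,0,0,0,0,0,0,0,1,0,0,0,0,0]
Step 2: insert jup at [4, 6, 19] -> counters=[0,0,0,0,2,0,2,0,0,0,0,0,0,0,1,0,0,0,0,1]
Step 3: insert xhx at [6, 16, 18] -> counters=[0,0,0,0,2,0,3,0,0,0,0,0,0,0,1,0,1,0,1,1]
Step 4: insert hm at [0, 1, 8] -> counters=[1,1,0,0,2,0,3,0,1,0,0,0,0,0,1,0,1,0,1,1]
Step 5: insert pk at [0, 2, 18] -> counters=[2,1,1,0,2,0,3,0,1,0,0,0,0,0,1,0,1,0,2,1]
Step 6: insert p at [1, 2, 14] -> counters=[2,2,2,0,2,0,3,0,1,0,0,0,0,0,2,0,1,0,2,1]
Step 7: insert bpr at [13, 15, 16] -> counters=[2,2,2,0,2,0,3,0,1,0,0,0,0,1,2,1,2,0,2,1]
Step 8: insert ikw at [7, 11, 12] -> counters=[2,2,2,0,2,0,3,1,1,0,0,1,1,1,2,1,2,0,2,1]
Step 9: insert omu at [9, 17, 19] -> counters=[2,2,2,0,2,0,3,1,1,1,0,1,1,1,2,1,2,1,2,2]
Step 10: insert n at [0, 6, 8] -> counters=[3,2,2,0,2,0,4,1,2,1,0,1,1,1,2,1,2,1,2,2]
Step 11: delete omu at [9, 17, 19] -> counters=[3,2,2,0,2,0,4,1,2,0,0,1,1,1,2,1,2,0,2,1]
Step 12: delete pk at [0, 2, 18] -> counters=[2,2,1,0,2,0,4,1,2,0,0,1,1,1,2,1,2,0,1,1]
Step 13: insert bpr at [13, 15, 16] -> counters=[2,2,1,0,2,0,4,1,2,0,0,1,1,2,2,2,3,0,1,1]
Step 14: insert ikw at [7, 11, 12] -> counters=[2,2,1,0,2,0,4,2,2,0,0,2,2,2,2,2,3,0,1,1]
Step 15: insert hm at [0, 1, 8] -> counters=[3,3,1,0,2,0,4,2,3,0,0,2,2,2,2,2,3,0,1,1]
Step 16: insert xhx at [6, 16, 18] -> counters=[3,3,1,0,2,0,5,2,3,0,0,2,2,2,2,2,4,0,2,1]
Final counters=[3,3,1,0,2,0,5,2,3,0,0,2,2,2,2,2,4,0,2,1] -> counters[14]=2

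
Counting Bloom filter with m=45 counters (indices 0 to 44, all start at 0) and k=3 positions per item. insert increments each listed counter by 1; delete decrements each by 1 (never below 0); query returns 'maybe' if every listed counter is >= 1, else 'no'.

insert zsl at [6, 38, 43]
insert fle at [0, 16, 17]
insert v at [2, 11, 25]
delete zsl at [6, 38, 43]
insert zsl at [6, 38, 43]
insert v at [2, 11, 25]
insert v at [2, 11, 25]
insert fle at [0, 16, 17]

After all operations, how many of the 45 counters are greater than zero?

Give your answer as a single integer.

Step 1: insert zsl at [6, 38, 43] -> counters=[0,0,0,0,0,0,1,0,0,0,0,0,0,0,0,0,0,0,0,0,0,0,0,0,0,0,0,0,0,0,0,0,0,0,0,0,0,0,1,0,0,0,0,1,0]
Step 2: insert fle at [0, 16, 17] -> counters=[1,0,0,0,0,0,1,0,0,0,0,0,0,0,0,0,1,1,0,0,0,0,0,0,0,0,0,0,0,0,0,0,0,0,0,0,0,0,1,0,0,0,0,1,0]
Step 3: insert v at [2, 11, 25] -> counters=[1,0,1,0,0,0,1,0,0,0,0,1,0,0,0,0,1,1,0,0,0,0,0,0,0,1,0,0,0,0,0,0,0,0,0,0,0,0,1,0,0,0,0,1,0]
Step 4: delete zsl at [6, 38, 43] -> counters=[1,0,1,0,0,0,0,0,0,0,0,1,0,0,0,0,1,1,0,0,0,0,0,0,0,1,0,0,0,0,0,0,0,0,0,0,0,0,0,0,0,0,0,0,0]
Step 5: insert zsl at [6, 38, 43] -> counters=[1,0,1,0,0,0,1,0,0,0,0,1,0,0,0,0,1,1,0,0,0,0,0,0,0,1,0,0,0,0,0,0,0,0,0,0,0,0,1,0,0,0,0,1,0]
Step 6: insert v at [2, 11, 25] -> counters=[1,0,2,0,0,0,1,0,0,0,0,2,0,0,0,0,1,1,0,0,0,0,0,0,0,2,0,0,0,0,0,0,0,0,0,0,0,0,1,0,0,0,0,1,0]
Step 7: insert v at [2, 11, 25] -> counters=[1,0,3,0,0,0,1,0,0,0,0,3,0,0,0,0,1,1,0,0,0,0,0,0,0,3,0,0,0,0,0,0,0,0,0,0,0,0,1,0,0,0,0,1,0]
Step 8: insert fle at [0, 16, 17] -> counters=[2,0,3,0,0,0,1,0,0,0,0,3,0,0,0,0,2,2,0,0,0,0,0,0,0,3,0,0,0,0,0,0,0,0,0,0,0,0,1,0,0,0,0,1,0]
Final counters=[2,0,3,0,0,0,1,0,0,0,0,3,0,0,0,0,2,2,0,0,0,0,0,0,0,3,0,0,0,0,0,0,0,0,0,0,0,0,1,0,0,0,0,1,0] -> 9 nonzero

Answer: 9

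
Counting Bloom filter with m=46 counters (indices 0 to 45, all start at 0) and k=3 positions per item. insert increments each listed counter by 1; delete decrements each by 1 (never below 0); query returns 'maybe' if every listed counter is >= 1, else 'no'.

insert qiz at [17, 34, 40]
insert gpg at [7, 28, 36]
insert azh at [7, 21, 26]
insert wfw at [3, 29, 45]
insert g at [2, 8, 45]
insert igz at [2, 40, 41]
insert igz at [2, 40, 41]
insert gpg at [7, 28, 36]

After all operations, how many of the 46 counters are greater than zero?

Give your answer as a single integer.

Answer: 14

Derivation:
Step 1: insert qiz at [17, 34, 40] -> counters=[0,0,0,0,0,0,0,0,0,0,0,0,0,0,0,0,0,1,0,0,0,0,0,0,0,0,0,0,0,0,0,0,0,0,1,0,0,0,0,0,1,0,0,0,0,0]
Step 2: insert gpg at [7, 28, 36] -> counters=[0,0,0,0,0,0,0,1,0,0,0,0,0,0,0,0,0,1,0,0,0,0,0,0,0,0,0,0,1,0,0,0,0,0,1,0,1,0,0,0,1,0,0,0,0,0]
Step 3: insert azh at [7, 21, 26] -> counters=[0,0,0,0,0,0,0,2,0,0,0,0,0,0,0,0,0,1,0,0,0,1,0,0,0,0,1,0,1,0,0,0,0,0,1,0,1,0,0,0,1,0,0,0,0,0]
Step 4: insert wfw at [3, 29, 45] -> counters=[0,0,0,1,0,0,0,2,0,0,0,0,0,0,0,0,0,1,0,0,0,1,0,0,0,0,1,0,1,1,0,0,0,0,1,0,1,0,0,0,1,0,0,0,0,1]
Step 5: insert g at [2, 8, 45] -> counters=[0,0,1,1,0,0,0,2,1,0,0,0,0,0,0,0,0,1,0,0,0,1,0,0,0,0,1,0,1,1,0,0,0,0,1,0,1,0,0,0,1,0,0,0,0,2]
Step 6: insert igz at [2, 40, 41] -> counters=[0,0,2,1,0,0,0,2,1,0,0,0,0,0,0,0,0,1,0,0,0,1,0,0,0,0,1,0,1,1,0,0,0,0,1,0,1,0,0,0,2,1,0,0,0,2]
Step 7: insert igz at [2, 40, 41] -> counters=[0,0,3,1,0,0,0,2,1,0,0,0,0,0,0,0,0,1,0,0,0,1,0,0,0,0,1,0,1,1,0,0,0,0,1,0,1,0,0,0,3,2,0,0,0,2]
Step 8: insert gpg at [7, 28, 36] -> counters=[0,0,3,1,0,0,0,3,1,0,0,0,0,0,0,0,0,1,0,0,0,1,0,0,0,0,1,0,2,1,0,0,0,0,1,0,2,0,0,0,3,2,0,0,0,2]
Final counters=[0,0,3,1,0,0,0,3,1,0,0,0,0,0,0,0,0,1,0,0,0,1,0,0,0,0,1,0,2,1,0,0,0,0,1,0,2,0,0,0,3,2,0,0,0,2] -> 14 nonzero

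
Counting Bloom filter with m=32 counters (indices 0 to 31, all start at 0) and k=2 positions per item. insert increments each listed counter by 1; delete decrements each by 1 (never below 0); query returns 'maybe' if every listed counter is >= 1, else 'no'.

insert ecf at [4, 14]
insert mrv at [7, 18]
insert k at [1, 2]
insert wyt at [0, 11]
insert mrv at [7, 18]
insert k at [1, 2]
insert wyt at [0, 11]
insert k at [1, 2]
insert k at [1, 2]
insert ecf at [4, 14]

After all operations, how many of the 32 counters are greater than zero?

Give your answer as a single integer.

Answer: 8

Derivation:
Step 1: insert ecf at [4, 14] -> counters=[0,0,0,0,1,0,0,0,0,0,0,0,0,0,1,0,0,0,0,0,0,0,0,0,0,0,0,0,0,0,0,0]
Step 2: insert mrv at [7, 18] -> counters=[0,0,0,0,1,0,0,1,0,0,0,0,0,0,1,0,0,0,1,0,0,0,0,0,0,0,0,0,0,0,0,0]
Step 3: insert k at [1, 2] -> counters=[0,1,1,0,1,0,0,1,0,0,0,0,0,0,1,0,0,0,1,0,0,0,0,0,0,0,0,0,0,0,0,0]
Step 4: insert wyt at [0, 11] -> counters=[1,1,1,0,1,0,0,1,0,0,0,1,0,0,1,0,0,0,1,0,0,0,0,0,0,0,0,0,0,0,0,0]
Step 5: insert mrv at [7, 18] -> counters=[1,1,1,0,1,0,0,2,0,0,0,1,0,0,1,0,0,0,2,0,0,0,0,0,0,0,0,0,0,0,0,0]
Step 6: insert k at [1, 2] -> counters=[1,2,2,0,1,0,0,2,0,0,0,1,0,0,1,0,0,0,2,0,0,0,0,0,0,0,0,0,0,0,0,0]
Step 7: insert wyt at [0, 11] -> counters=[2,2,2,0,1,0,0,2,0,0,0,2,0,0,1,0,0,0,2,0,0,0,0,0,0,0,0,0,0,0,0,0]
Step 8: insert k at [1, 2] -> counters=[2,3,3,0,1,0,0,2,0,0,0,2,0,0,1,0,0,0,2,0,0,0,0,0,0,0,0,0,0,0,0,0]
Step 9: insert k at [1, 2] -> counters=[2,4,4,0,1,0,0,2,0,0,0,2,0,0,1,0,0,0,2,0,0,0,0,0,0,0,0,0,0,0,0,0]
Step 10: insert ecf at [4, 14] -> counters=[2,4,4,0,2,0,0,2,0,0,0,2,0,0,2,0,0,0,2,0,0,0,0,0,0,0,0,0,0,0,0,0]
Final counters=[2,4,4,0,2,0,0,2,0,0,0,2,0,0,2,0,0,0,2,0,0,0,0,0,0,0,0,0,0,0,0,0] -> 8 nonzero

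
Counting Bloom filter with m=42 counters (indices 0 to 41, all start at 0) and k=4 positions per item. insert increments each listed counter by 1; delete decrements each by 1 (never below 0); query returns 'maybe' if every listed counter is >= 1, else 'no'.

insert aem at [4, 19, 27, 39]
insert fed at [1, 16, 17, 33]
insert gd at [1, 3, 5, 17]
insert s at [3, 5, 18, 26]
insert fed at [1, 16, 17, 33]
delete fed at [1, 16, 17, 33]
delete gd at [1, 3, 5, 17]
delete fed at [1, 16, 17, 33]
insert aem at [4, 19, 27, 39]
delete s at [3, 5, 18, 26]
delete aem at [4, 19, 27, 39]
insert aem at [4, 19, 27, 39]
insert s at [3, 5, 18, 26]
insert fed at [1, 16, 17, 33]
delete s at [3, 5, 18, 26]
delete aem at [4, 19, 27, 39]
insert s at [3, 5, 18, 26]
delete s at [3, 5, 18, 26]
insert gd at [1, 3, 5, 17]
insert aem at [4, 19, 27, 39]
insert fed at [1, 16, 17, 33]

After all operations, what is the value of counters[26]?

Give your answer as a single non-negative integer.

Answer: 0

Derivation:
Step 1: insert aem at [4, 19, 27, 39] -> counters=[0,0,0,0,1,0,0,0,0,0,0,0,0,0,0,0,0,0,0,1,0,0,0,0,0,0,0,1,0,0,0,0,0,0,0,0,0,0,0,1,0,0]
Step 2: insert fed at [1, 16, 17, 33] -> counters=[0,1,0,0,1,0,0,0,0,0,0,0,0,0,0,0,1,1,0,1,0,0,0,0,0,0,0,1,0,0,0,0,0,1,0,0,0,0,0,1,0,0]
Step 3: insert gd at [1, 3, 5, 17] -> counters=[0,2,0,1,1,1,0,0,0,0,0,0,0,0,0,0,1,2,0,1,0,0,0,0,0,0,0,1,0,0,0,0,0,1,0,0,0,0,0,1,0,0]
Step 4: insert s at [3, 5, 18, 26] -> counters=[0,2,0,2,1,2,0,0,0,0,0,0,0,0,0,0,1,2,1,1,0,0,0,0,0,0,1,1,0,0,0,0,0,1,0,0,0,0,0,1,0,0]
Step 5: insert fed at [1, 16, 17, 33] -> counters=[0,3,0,2,1,2,0,0,0,0,0,0,0,0,0,0,2,3,1,1,0,0,0,0,0,0,1,1,0,0,0,0,0,2,0,0,0,0,0,1,0,0]
Step 6: delete fed at [1, 16, 17, 33] -> counters=[0,2,0,2,1,2,0,0,0,0,0,0,0,0,0,0,1,2,1,1,0,0,0,0,0,0,1,1,0,0,0,0,0,1,0,0,0,0,0,1,0,0]
Step 7: delete gd at [1, 3, 5, 17] -> counters=[0,1,0,1,1,1,0,0,0,0,0,0,0,0,0,0,1,1,1,1,0,0,0,0,0,0,1,1,0,0,0,0,0,1,0,0,0,0,0,1,0,0]
Step 8: delete fed at [1, 16, 17, 33] -> counters=[0,0,0,1,1,1,0,0,0,0,0,0,0,0,0,0,0,0,1,1,0,0,0,0,0,0,1,1,0,0,0,0,0,0,0,0,0,0,0,1,0,0]
Step 9: insert aem at [4, 19, 27, 39] -> counters=[0,0,0,1,2,1,0,0,0,0,0,0,0,0,0,0,0,0,1,2,0,0,0,0,0,0,1,2,0,0,0,0,0,0,0,0,0,0,0,2,0,0]
Step 10: delete s at [3, 5, 18, 26] -> counters=[0,0,0,0,2,0,0,0,0,0,0,0,0,0,0,0,0,0,0,2,0,0,0,0,0,0,0,2,0,0,0,0,0,0,0,0,0,0,0,2,0,0]
Step 11: delete aem at [4, 19, 27, 39] -> counters=[0,0,0,0,1,0,0,0,0,0,0,0,0,0,0,0,0,0,0,1,0,0,0,0,0,0,0,1,0,0,0,0,0,0,0,0,0,0,0,1,0,0]
Step 12: insert aem at [4, 19, 27, 39] -> counters=[0,0,0,0,2,0,0,0,0,0,0,0,0,0,0,0,0,0,0,2,0,0,0,0,0,0,0,2,0,0,0,0,0,0,0,0,0,0,0,2,0,0]
Step 13: insert s at [3, 5, 18, 26] -> counters=[0,0,0,1,2,1,0,0,0,0,0,0,0,0,0,0,0,0,1,2,0,0,0,0,0,0,1,2,0,0,0,0,0,0,0,0,0,0,0,2,0,0]
Step 14: insert fed at [1, 16, 17, 33] -> counters=[0,1,0,1,2,1,0,0,0,0,0,0,0,0,0,0,1,1,1,2,0,0,0,0,0,0,1,2,0,0,0,0,0,1,0,0,0,0,0,2,0,0]
Step 15: delete s at [3, 5, 18, 26] -> counters=[0,1,0,0,2,0,0,0,0,0,0,0,0,0,0,0,1,1,0,2,0,0,0,0,0,0,0,2,0,0,0,0,0,1,0,0,0,0,0,2,0,0]
Step 16: delete aem at [4, 19, 27, 39] -> counters=[0,1,0,0,1,0,0,0,0,0,0,0,0,0,0,0,1,1,0,1,0,0,0,0,0,0,0,1,0,0,0,0,0,1,0,0,0,0,0,1,0,0]
Step 17: insert s at [3, 5, 18, 26] -> counters=[0,1,0,1,1,1,0,0,0,0,0,0,0,0,0,0,1,1,1,1,0,0,0,0,0,0,1,1,0,0,0,0,0,1,0,0,0,0,0,1,0,0]
Step 18: delete s at [3, 5, 18, 26] -> counters=[0,1,0,0,1,0,0,0,0,0,0,0,0,0,0,0,1,1,0,1,0,0,0,0,0,0,0,1,0,0,0,0,0,1,0,0,0,0,0,1,0,0]
Step 19: insert gd at [1, 3, 5, 17] -> counters=[0,2,0,1,1,1,0,0,0,0,0,0,0,0,0,0,1,2,0,1,0,0,0,0,0,0,0,1,0,0,0,0,0,1,0,0,0,0,0,1,0,0]
Step 20: insert aem at [4, 19, 27, 39] -> counters=[0,2,0,1,2,1,0,0,0,0,0,0,0,0,0,0,1,2,0,2,0,0,0,0,0,0,0,2,0,0,0,0,0,1,0,0,0,0,0,2,0,0]
Step 21: insert fed at [1, 16, 17, 33] -> counters=[0,3,0,1,2,1,0,0,0,0,0,0,0,0,0,0,2,3,0,2,0,0,0,0,0,0,0,2,0,0,0,0,0,2,0,0,0,0,0,2,0,0]
Final counters=[0,3,0,1,2,1,0,0,0,0,0,0,0,0,0,0,2,3,0,2,0,0,0,0,0,0,0,2,0,0,0,0,0,2,0,0,0,0,0,2,0,0] -> counters[26]=0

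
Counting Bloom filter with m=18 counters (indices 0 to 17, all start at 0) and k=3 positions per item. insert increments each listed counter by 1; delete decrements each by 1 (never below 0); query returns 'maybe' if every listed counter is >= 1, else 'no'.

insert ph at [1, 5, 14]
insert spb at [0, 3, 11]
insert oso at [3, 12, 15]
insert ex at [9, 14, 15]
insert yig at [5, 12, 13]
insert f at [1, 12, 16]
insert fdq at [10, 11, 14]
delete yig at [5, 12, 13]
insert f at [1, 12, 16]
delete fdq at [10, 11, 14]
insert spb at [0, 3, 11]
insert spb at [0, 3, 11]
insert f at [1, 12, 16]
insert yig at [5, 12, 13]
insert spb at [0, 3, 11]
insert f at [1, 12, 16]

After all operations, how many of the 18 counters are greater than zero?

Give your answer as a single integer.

Step 1: insert ph at [1, 5, 14] -> counters=[0,1,0,0,0,1,0,0,0,0,0,0,0,0,1,0,0,0]
Step 2: insert spb at [0, 3, 11] -> counters=[1,1,0,1,0,1,0,0,0,0,0,1,0,0,1,0,0,0]
Step 3: insert oso at [3, 12, 15] -> counters=[1,1,0,2,0,1,0,0,0,0,0,1,1,0,1,1,0,0]
Step 4: insert ex at [9, 14, 15] -> counters=[1,1,0,2,0,1,0,0,0,1,0,1,1,0,2,2,0,0]
Step 5: insert yig at [5, 12, 13] -> counters=[1,1,0,2,0,2,0,0,0,1,0,1,2,1,2,2,0,0]
Step 6: insert f at [1, 12, 16] -> counters=[1,2,0,2,0,2,0,0,0,1,0,1,3,1,2,2,1,0]
Step 7: insert fdq at [10, 11, 14] -> counters=[1,2,0,2,0,2,0,0,0,1,1,2,3,1,3,2,1,0]
Step 8: delete yig at [5, 12, 13] -> counters=[1,2,0,2,0,1,0,0,0,1,1,2,2,0,3,2,1,0]
Step 9: insert f at [1, 12, 16] -> counters=[1,3,0,2,0,1,0,0,0,1,1,2,3,0,3,2,2,0]
Step 10: delete fdq at [10, 11, 14] -> counters=[1,3,0,2,0,1,0,0,0,1,0,1,3,0,2,2,2,0]
Step 11: insert spb at [0, 3, 11] -> counters=[2,3,0,3,0,1,0,0,0,1,0,2,3,0,2,2,2,0]
Step 12: insert spb at [0, 3, 11] -> counters=[3,3,0,4,0,1,0,0,0,1,0,3,3,0,2,2,2,0]
Step 13: insert f at [1, 12, 16] -> counters=[3,4,0,4,0,1,0,0,0,1,0,3,4,0,2,2,3,0]
Step 14: insert yig at [5, 12, 13] -> counters=[3,4,0,4,0,2,0,0,0,1,0,3,5,1,2,2,3,0]
Step 15: insert spb at [0, 3, 11] -> counters=[4,4,0,5,0,2,0,0,0,1,0,4,5,1,2,2,3,0]
Step 16: insert f at [1, 12, 16] -> counters=[4,5,0,5,0,2,0,0,0,1,0,4,6,1,2,2,4,0]
Final counters=[4,5,0,5,0,2,0,0,0,1,0,4,6,1,2,2,4,0] -> 11 nonzero

Answer: 11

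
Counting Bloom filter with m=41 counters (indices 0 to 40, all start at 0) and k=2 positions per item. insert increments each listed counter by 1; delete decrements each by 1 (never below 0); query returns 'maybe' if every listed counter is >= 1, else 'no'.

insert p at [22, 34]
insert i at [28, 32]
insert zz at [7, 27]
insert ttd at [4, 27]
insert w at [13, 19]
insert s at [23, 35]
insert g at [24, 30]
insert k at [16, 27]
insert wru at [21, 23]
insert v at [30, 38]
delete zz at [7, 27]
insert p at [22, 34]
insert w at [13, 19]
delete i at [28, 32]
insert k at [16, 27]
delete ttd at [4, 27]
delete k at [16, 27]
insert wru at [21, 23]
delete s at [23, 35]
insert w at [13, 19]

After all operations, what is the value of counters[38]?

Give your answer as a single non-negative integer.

Step 1: insert p at [22, 34] -> counters=[0,0,0,0,0,0,0,0,0,0,0,0,0,0,0,0,0,0,0,0,0,0,1,0,0,0,0,0,0,0,0,0,0,0,1,0,0,0,0,0,0]
Step 2: insert i at [28, 32] -> counters=[0,0,0,0,0,0,0,0,0,0,0,0,0,0,0,0,0,0,0,0,0,0,1,0,0,0,0,0,1,0,0,0,1,0,1,0,0,0,0,0,0]
Step 3: insert zz at [7, 27] -> counters=[0,0,0,0,0,0,0,1,0,0,0,0,0,0,0,0,0,0,0,0,0,0,1,0,0,0,0,1,1,0,0,0,1,0,1,0,0,0,0,0,0]
Step 4: insert ttd at [4, 27] -> counters=[0,0,0,0,1,0,0,1,0,0,0,0,0,0,0,0,0,0,0,0,0,0,1,0,0,0,0,2,1,0,0,0,1,0,1,0,0,0,0,0,0]
Step 5: insert w at [13, 19] -> counters=[0,0,0,0,1,0,0,1,0,0,0,0,0,1,0,0,0,0,0,1,0,0,1,0,0,0,0,2,1,0,0,0,1,0,1,0,0,0,0,0,0]
Step 6: insert s at [23, 35] -> counters=[0,0,0,0,1,0,0,1,0,0,0,0,0,1,0,0,0,0,0,1,0,0,1,1,0,0,0,2,1,0,0,0,1,0,1,1,0,0,0,0,0]
Step 7: insert g at [24, 30] -> counters=[0,0,0,0,1,0,0,1,0,0,0,0,0,1,0,0,0,0,0,1,0,0,1,1,1,0,0,2,1,0,1,0,1,0,1,1,0,0,0,0,0]
Step 8: insert k at [16, 27] -> counters=[0,0,0,0,1,0,0,1,0,0,0,0,0,1,0,0,1,0,0,1,0,0,1,1,1,0,0,3,1,0,1,0,1,0,1,1,0,0,0,0,0]
Step 9: insert wru at [21, 23] -> counters=[0,0,0,0,1,0,0,1,0,0,0,0,0,1,0,0,1,0,0,1,0,1,1,2,1,0,0,3,1,0,1,0,1,0,1,1,0,0,0,0,0]
Step 10: insert v at [30, 38] -> counters=[0,0,0,0,1,0,0,1,0,0,0,0,0,1,0,0,1,0,0,1,0,1,1,2,1,0,0,3,1,0,2,0,1,0,1,1,0,0,1,0,0]
Step 11: delete zz at [7, 27] -> counters=[0,0,0,0,1,0,0,0,0,0,0,0,0,1,0,0,1,0,0,1,0,1,1,2,1,0,0,2,1,0,2,0,1,0,1,1,0,0,1,0,0]
Step 12: insert p at [22, 34] -> counters=[0,0,0,0,1,0,0,0,0,0,0,0,0,1,0,0,1,0,0,1,0,1,2,2,1,0,0,2,1,0,2,0,1,0,2,1,0,0,1,0,0]
Step 13: insert w at [13, 19] -> counters=[0,0,0,0,1,0,0,0,0,0,0,0,0,2,0,0,1,0,0,2,0,1,2,2,1,0,0,2,1,0,2,0,1,0,2,1,0,0,1,0,0]
Step 14: delete i at [28, 32] -> counters=[0,0,0,0,1,0,0,0,0,0,0,0,0,2,0,0,1,0,0,2,0,1,2,2,1,0,0,2,0,0,2,0,0,0,2,1,0,0,1,0,0]
Step 15: insert k at [16, 27] -> counters=[0,0,0,0,1,0,0,0,0,0,0,0,0,2,0,0,2,0,0,2,0,1,2,2,1,0,0,3,0,0,2,0,0,0,2,1,0,0,1,0,0]
Step 16: delete ttd at [4, 27] -> counters=[0,0,0,0,0,0,0,0,0,0,0,0,0,2,0,0,2,0,0,2,0,1,2,2,1,0,0,2,0,0,2,0,0,0,2,1,0,0,1,0,0]
Step 17: delete k at [16, 27] -> counters=[0,0,0,0,0,0,0,0,0,0,0,0,0,2,0,0,1,0,0,2,0,1,2,2,1,0,0,1,0,0,2,0,0,0,2,1,0,0,1,0,0]
Step 18: insert wru at [21, 23] -> counters=[0,0,0,0,0,0,0,0,0,0,0,0,0,2,0,0,1,0,0,2,0,2,2,3,1,0,0,1,0,0,2,0,0,0,2,1,0,0,1,0,0]
Step 19: delete s at [23, 35] -> counters=[0,0,0,0,0,0,0,0,0,0,0,0,0,2,0,0,1,0,0,2,0,2,2,2,1,0,0,1,0,0,2,0,0,0,2,0,0,0,1,0,0]
Step 20: insert w at [13, 19] -> counters=[0,0,0,0,0,0,0,0,0,0,0,0,0,3,0,0,1,0,0,3,0,2,2,2,1,0,0,1,0,0,2,0,0,0,2,0,0,0,1,0,0]
Final counters=[0,0,0,0,0,0,0,0,0,0,0,0,0,3,0,0,1,0,0,3,0,2,2,2,1,0,0,1,0,0,2,0,0,0,2,0,0,0,1,0,0] -> counters[38]=1

Answer: 1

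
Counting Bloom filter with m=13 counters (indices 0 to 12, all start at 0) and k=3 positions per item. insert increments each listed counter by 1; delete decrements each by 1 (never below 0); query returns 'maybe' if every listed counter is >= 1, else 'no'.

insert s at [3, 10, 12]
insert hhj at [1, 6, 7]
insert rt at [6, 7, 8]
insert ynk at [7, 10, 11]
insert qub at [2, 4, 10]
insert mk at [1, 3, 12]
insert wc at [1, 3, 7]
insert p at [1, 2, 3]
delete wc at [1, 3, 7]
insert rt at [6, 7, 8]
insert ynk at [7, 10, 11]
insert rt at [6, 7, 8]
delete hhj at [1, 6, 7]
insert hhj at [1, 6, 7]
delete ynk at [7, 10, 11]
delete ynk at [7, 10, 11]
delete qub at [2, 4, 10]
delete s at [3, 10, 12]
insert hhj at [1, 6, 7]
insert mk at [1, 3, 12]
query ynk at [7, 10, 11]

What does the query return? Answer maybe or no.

Answer: no

Derivation:
Step 1: insert s at [3, 10, 12] -> counters=[0,0,0,1,0,0,0,0,0,0,1,0,1]
Step 2: insert hhj at [1, 6, 7] -> counters=[0,1,0,1,0,0,1,1,0,0,1,0,1]
Step 3: insert rt at [6, 7, 8] -> counters=[0,1,0,1,0,0,2,2,1,0,1,0,1]
Step 4: insert ynk at [7, 10, 11] -> counters=[0,1,0,1,0,0,2,3,1,0,2,1,1]
Step 5: insert qub at [2, 4, 10] -> counters=[0,1,1,1,1,0,2,3,1,0,3,1,1]
Step 6: insert mk at [1, 3, 12] -> counters=[0,2,1,2,1,0,2,3,1,0,3,1,2]
Step 7: insert wc at [1, 3, 7] -> counters=[0,3,1,3,1,0,2,4,1,0,3,1,2]
Step 8: insert p at [1, 2, 3] -> counters=[0,4,2,4,1,0,2,4,1,0,3,1,2]
Step 9: delete wc at [1, 3, 7] -> counters=[0,3,2,3,1,0,2,3,1,0,3,1,2]
Step 10: insert rt at [6, 7, 8] -> counters=[0,3,2,3,1,0,3,4,2,0,3,1,2]
Step 11: insert ynk at [7, 10, 11] -> counters=[0,3,2,3,1,0,3,5,2,0,4,2,2]
Step 12: insert rt at [6, 7, 8] -> counters=[0,3,2,3,1,0,4,6,3,0,4,2,2]
Step 13: delete hhj at [1, 6, 7] -> counters=[0,2,2,3,1,0,3,5,3,0,4,2,2]
Step 14: insert hhj at [1, 6, 7] -> counters=[0,3,2,3,1,0,4,6,3,0,4,2,2]
Step 15: delete ynk at [7, 10, 11] -> counters=[0,3,2,3,1,0,4,5,3,0,3,1,2]
Step 16: delete ynk at [7, 10, 11] -> counters=[0,3,2,3,1,0,4,4,3,0,2,0,2]
Step 17: delete qub at [2, 4, 10] -> counters=[0,3,1,3,0,0,4,4,3,0,1,0,2]
Step 18: delete s at [3, 10, 12] -> counters=[0,3,1,2,0,0,4,4,3,0,0,0,1]
Step 19: insert hhj at [1, 6, 7] -> counters=[0,4,1,2,0,0,5,5,3,0,0,0,1]
Step 20: insert mk at [1, 3, 12] -> counters=[0,5,1,3,0,0,5,5,3,0,0,0,2]
Query ynk: check counters[7]=5 counters[10]=0 counters[11]=0 -> no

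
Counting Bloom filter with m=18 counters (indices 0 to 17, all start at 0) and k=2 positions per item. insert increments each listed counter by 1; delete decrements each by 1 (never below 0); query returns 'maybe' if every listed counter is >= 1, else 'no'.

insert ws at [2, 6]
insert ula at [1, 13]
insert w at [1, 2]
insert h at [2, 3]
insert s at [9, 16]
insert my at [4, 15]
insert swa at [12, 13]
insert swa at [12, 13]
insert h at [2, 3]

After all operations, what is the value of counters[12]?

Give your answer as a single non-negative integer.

Answer: 2

Derivation:
Step 1: insert ws at [2, 6] -> counters=[0,0,1,0,0,0,1,0,0,0,0,0,0,0,0,0,0,0]
Step 2: insert ula at [1, 13] -> counters=[0,1,1,0,0,0,1,0,0,0,0,0,0,1,0,0,0,0]
Step 3: insert w at [1, 2] -> counters=[0,2,2,0,0,0,1,0,0,0,0,0,0,1,0,0,0,0]
Step 4: insert h at [2, 3] -> counters=[0,2,3,1,0,0,1,0,0,0,0,0,0,1,0,0,0,0]
Step 5: insert s at [9, 16] -> counters=[0,2,3,1,0,0,1,0,0,1,0,0,0,1,0,0,1,0]
Step 6: insert my at [4, 15] -> counters=[0,2,3,1,1,0,1,0,0,1,0,0,0,1,0,1,1,0]
Step 7: insert swa at [12, 13] -> counters=[0,2,3,1,1,0,1,0,0,1,0,0,1,2,0,1,1,0]
Step 8: insert swa at [12, 13] -> counters=[0,2,3,1,1,0,1,0,0,1,0,0,2,3,0,1,1,0]
Step 9: insert h at [2, 3] -> counters=[0,2,4,2,1,0,1,0,0,1,0,0,2,3,0,1,1,0]
Final counters=[0,2,4,2,1,0,1,0,0,1,0,0,2,3,0,1,1,0] -> counters[12]=2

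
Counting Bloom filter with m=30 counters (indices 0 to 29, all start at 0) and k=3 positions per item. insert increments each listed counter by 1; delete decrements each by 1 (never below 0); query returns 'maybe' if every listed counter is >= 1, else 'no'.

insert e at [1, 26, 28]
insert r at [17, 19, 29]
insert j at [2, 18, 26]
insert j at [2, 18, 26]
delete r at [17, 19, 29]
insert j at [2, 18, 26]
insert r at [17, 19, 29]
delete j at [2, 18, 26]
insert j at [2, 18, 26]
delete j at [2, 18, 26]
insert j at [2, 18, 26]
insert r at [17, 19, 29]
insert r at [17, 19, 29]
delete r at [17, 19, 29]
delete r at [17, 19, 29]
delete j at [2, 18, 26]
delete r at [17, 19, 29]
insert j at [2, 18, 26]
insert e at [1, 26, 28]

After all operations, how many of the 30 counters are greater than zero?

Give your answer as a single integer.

Answer: 5

Derivation:
Step 1: insert e at [1, 26, 28] -> counters=[0,1,0,0,0,0,0,0,0,0,0,0,0,0,0,0,0,0,0,0,0,0,0,0,0,0,1,0,1,0]
Step 2: insert r at [17, 19, 29] -> counters=[0,1,0,0,0,0,0,0,0,0,0,0,0,0,0,0,0,1,0,1,0,0,0,0,0,0,1,0,1,1]
Step 3: insert j at [2, 18, 26] -> counters=[0,1,1,0,0,0,0,0,0,0,0,0,0,0,0,0,0,1,1,1,0,0,0,0,0,0,2,0,1,1]
Step 4: insert j at [2, 18, 26] -> counters=[0,1,2,0,0,0,0,0,0,0,0,0,0,0,0,0,0,1,2,1,0,0,0,0,0,0,3,0,1,1]
Step 5: delete r at [17, 19, 29] -> counters=[0,1,2,0,0,0,0,0,0,0,0,0,0,0,0,0,0,0,2,0,0,0,0,0,0,0,3,0,1,0]
Step 6: insert j at [2, 18, 26] -> counters=[0,1,3,0,0,0,0,0,0,0,0,0,0,0,0,0,0,0,3,0,0,0,0,0,0,0,4,0,1,0]
Step 7: insert r at [17, 19, 29] -> counters=[0,1,3,0,0,0,0,0,0,0,0,0,0,0,0,0,0,1,3,1,0,0,0,0,0,0,4,0,1,1]
Step 8: delete j at [2, 18, 26] -> counters=[0,1,2,0,0,0,0,0,0,0,0,0,0,0,0,0,0,1,2,1,0,0,0,0,0,0,3,0,1,1]
Step 9: insert j at [2, 18, 26] -> counters=[0,1,3,0,0,0,0,0,0,0,0,0,0,0,0,0,0,1,3,1,0,0,0,0,0,0,4,0,1,1]
Step 10: delete j at [2, 18, 26] -> counters=[0,1,2,0,0,0,0,0,0,0,0,0,0,0,0,0,0,1,2,1,0,0,0,0,0,0,3,0,1,1]
Step 11: insert j at [2, 18, 26] -> counters=[0,1,3,0,0,0,0,0,0,0,0,0,0,0,0,0,0,1,3,1,0,0,0,0,0,0,4,0,1,1]
Step 12: insert r at [17, 19, 29] -> counters=[0,1,3,0,0,0,0,0,0,0,0,0,0,0,0,0,0,2,3,2,0,0,0,0,0,0,4,0,1,2]
Step 13: insert r at [17, 19, 29] -> counters=[0,1,3,0,0,0,0,0,0,0,0,0,0,0,0,0,0,3,3,3,0,0,0,0,0,0,4,0,1,3]
Step 14: delete r at [17, 19, 29] -> counters=[0,1,3,0,0,0,0,0,0,0,0,0,0,0,0,0,0,2,3,2,0,0,0,0,0,0,4,0,1,2]
Step 15: delete r at [17, 19, 29] -> counters=[0,1,3,0,0,0,0,0,0,0,0,0,0,0,0,0,0,1,3,1,0,0,0,0,0,0,4,0,1,1]
Step 16: delete j at [2, 18, 26] -> counters=[0,1,2,0,0,0,0,0,0,0,0,0,0,0,0,0,0,1,2,1,0,0,0,0,0,0,3,0,1,1]
Step 17: delete r at [17, 19, 29] -> counters=[0,1,2,0,0,0,0,0,0,0,0,0,0,0,0,0,0,0,2,0,0,0,0,0,0,0,3,0,1,0]
Step 18: insert j at [2, 18, 26] -> counters=[0,1,3,0,0,0,0,0,0,0,0,0,0,0,0,0,0,0,3,0,0,0,0,0,0,0,4,0,1,0]
Step 19: insert e at [1, 26, 28] -> counters=[0,2,3,0,0,0,0,0,0,0,0,0,0,0,0,0,0,0,3,0,0,0,0,0,0,0,5,0,2,0]
Final counters=[0,2,3,0,0,0,0,0,0,0,0,0,0,0,0,0,0,0,3,0,0,0,0,0,0,0,5,0,2,0] -> 5 nonzero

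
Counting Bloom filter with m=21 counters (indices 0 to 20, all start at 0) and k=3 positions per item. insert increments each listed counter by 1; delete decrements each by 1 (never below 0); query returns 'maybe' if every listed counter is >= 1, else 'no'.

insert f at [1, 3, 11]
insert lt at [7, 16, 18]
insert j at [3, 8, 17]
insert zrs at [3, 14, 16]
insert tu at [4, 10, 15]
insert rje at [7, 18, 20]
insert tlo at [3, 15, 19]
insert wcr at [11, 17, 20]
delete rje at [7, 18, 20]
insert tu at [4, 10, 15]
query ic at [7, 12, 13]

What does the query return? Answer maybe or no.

Step 1: insert f at [1, 3, 11] -> counters=[0,1,0,1,0,0,0,0,0,0,0,1,0,0,0,0,0,0,0,0,0]
Step 2: insert lt at [7, 16, 18] -> counters=[0,1,0,1,0,0,0,1,0,0,0,1,0,0,0,0,1,0,1,0,0]
Step 3: insert j at [3, 8, 17] -> counters=[0,1,0,2,0,0,0,1,1,0,0,1,0,0,0,0,1,1,1,0,0]
Step 4: insert zrs at [3, 14, 16] -> counters=[0,1,0,3,0,0,0,1,1,0,0,1,0,0,1,0,2,1,1,0,0]
Step 5: insert tu at [4, 10, 15] -> counters=[0,1,0,3,1,0,0,1,1,0,1,1,0,0,1,1,2,1,1,0,0]
Step 6: insert rje at [7, 18, 20] -> counters=[0,1,0,3,1,0,0,2,1,0,1,1,0,0,1,1,2,1,2,0,1]
Step 7: insert tlo at [3, 15, 19] -> counters=[0,1,0,4,1,0,0,2,1,0,1,1,0,0,1,2,2,1,2,1,1]
Step 8: insert wcr at [11, 17, 20] -> counters=[0,1,0,4,1,0,0,2,1,0,1,2,0,0,1,2,2,2,2,1,2]
Step 9: delete rje at [7, 18, 20] -> counters=[0,1,0,4,1,0,0,1,1,0,1,2,0,0,1,2,2,2,1,1,1]
Step 10: insert tu at [4, 10, 15] -> counters=[0,1,0,4,2,0,0,1,1,0,2,2,0,0,1,3,2,2,1,1,1]
Query ic: check counters[7]=1 counters[12]=0 counters[13]=0 -> no

Answer: no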